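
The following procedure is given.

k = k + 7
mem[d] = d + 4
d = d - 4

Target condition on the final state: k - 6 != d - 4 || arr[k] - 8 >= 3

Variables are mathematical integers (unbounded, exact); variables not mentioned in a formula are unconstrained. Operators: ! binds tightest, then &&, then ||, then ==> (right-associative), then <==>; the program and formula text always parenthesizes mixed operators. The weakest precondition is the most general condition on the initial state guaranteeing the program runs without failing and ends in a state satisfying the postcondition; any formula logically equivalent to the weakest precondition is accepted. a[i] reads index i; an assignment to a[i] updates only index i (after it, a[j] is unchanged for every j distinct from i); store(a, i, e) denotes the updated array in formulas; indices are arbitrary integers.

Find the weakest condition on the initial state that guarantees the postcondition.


Working backward. After the program, the postcondition k - 6 != d - 4 || arr[k] - 8 >= 3 must hold; in canonical form it is k != d + 2 || arr[k] >= 11.
Before d := d - 4: k != d - 2 || arr[k] >= 11
Before mem[d] := d + 4: k != d - 2 || arr[k] >= 11
Before k := k + 7: k != d - 9 || arr[k + 7] >= 11
Answer: WP = k != d - 9 || arr[k + 7] >= 11


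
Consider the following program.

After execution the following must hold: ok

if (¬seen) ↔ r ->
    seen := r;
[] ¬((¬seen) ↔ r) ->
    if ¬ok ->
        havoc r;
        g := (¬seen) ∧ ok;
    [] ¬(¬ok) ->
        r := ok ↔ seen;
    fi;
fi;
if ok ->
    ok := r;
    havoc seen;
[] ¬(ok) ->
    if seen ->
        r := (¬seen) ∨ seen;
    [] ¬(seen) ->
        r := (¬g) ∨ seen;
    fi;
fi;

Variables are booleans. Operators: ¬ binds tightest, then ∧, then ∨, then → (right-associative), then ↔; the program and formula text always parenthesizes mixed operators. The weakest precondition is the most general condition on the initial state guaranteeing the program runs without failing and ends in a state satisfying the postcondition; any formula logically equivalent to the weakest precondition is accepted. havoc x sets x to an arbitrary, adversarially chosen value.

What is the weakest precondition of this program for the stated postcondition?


Working backward. After the program, ok must hold.
Then branch requires r; else branch requires (seen → ok) ∧ ((¬seen) → ok).
Before the if: (ok → r) ∧ ((¬ok) → ((seen → ok) ∧ ((¬seen) → ok)))
Then branch requires (ok → r) ∧ ((¬ok) → ((r → ok) ∧ ((¬r) → ok))); else branch requires ((¬ok) → (((¬ok) → ((seen → ok) ∧ ((¬seen) → ok))) ∧ (¬ok))) ∧ (ok → ((ok → (ok ↔ seen)) ∧ ((¬ok) → ((seen → ok) ∧ ((¬seen) → ok))))).
Before the if: (((¬seen) ↔ r) → ((ok → r) ∧ ((¬ok) → ((r → ok) ∧ ((¬r) → ok))))) ∧ ((¬((¬seen) ↔ r)) → (((¬ok) → (((¬ok) → ((seen → ok) ∧ ((¬seen) → ok))) ∧ (¬ok))) ∧ (ok → ((ok → (ok ↔ seen)) ∧ ((¬ok) → ((seen → ok) ∧ ((¬seen) → ok)))))))
Answer: WP = (((¬seen) ↔ r) → ((ok → r) ∧ ((¬ok) → ((r → ok) ∧ ((¬r) → ok))))) ∧ ((¬((¬seen) ↔ r)) → (((¬ok) → (((¬ok) → ((seen → ok) ∧ ((¬seen) → ok))) ∧ (¬ok))) ∧ (ok → ((ok → (ok ↔ seen)) ∧ ((¬ok) → ((seen → ok) ∧ ((¬seen) → ok)))))))


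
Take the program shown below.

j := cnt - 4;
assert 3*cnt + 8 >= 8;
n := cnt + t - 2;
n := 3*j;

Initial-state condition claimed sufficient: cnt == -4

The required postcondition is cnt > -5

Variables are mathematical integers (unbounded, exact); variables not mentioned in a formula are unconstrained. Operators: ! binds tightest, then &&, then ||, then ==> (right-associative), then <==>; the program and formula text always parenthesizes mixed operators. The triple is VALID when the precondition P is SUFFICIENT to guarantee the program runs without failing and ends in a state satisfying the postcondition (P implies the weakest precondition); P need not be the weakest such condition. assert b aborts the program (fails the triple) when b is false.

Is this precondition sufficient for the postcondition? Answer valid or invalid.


Working backward. After the program, cnt > -5 must hold.
Before n := 3*j: cnt > -5
Before n := cnt + t - 2: cnt > -5
Before assert 3*cnt + 8 >= 8: 3*cnt >= 0 && cnt > -5
Before j := cnt - 4: 3*cnt >= 0 && cnt > -5
The weakest precondition is 3*cnt >= 0 && cnt > -5.
Check whether cnt == -4 implies it.
Countermodel: at the initial state cnt = -4, the precondition holds but the weakest precondition fails.
Answer: invalid


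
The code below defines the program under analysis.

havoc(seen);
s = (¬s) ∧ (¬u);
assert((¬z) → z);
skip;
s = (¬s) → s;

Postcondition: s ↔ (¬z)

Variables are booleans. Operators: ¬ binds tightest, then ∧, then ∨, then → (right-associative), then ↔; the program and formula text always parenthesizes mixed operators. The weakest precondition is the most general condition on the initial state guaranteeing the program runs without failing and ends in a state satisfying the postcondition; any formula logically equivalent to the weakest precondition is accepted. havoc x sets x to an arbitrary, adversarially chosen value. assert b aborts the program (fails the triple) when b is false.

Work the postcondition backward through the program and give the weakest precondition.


Working backward. After the program, s ↔ (¬z) must hold.
Before s := (¬s) → s: ((¬s) → s) ↔ (¬z)
Before skip: ((¬s) → s) ↔ (¬z)
Before assert (¬z) → z: ((¬z) → z) ∧ (((¬s) → s) ↔ (¬z))
Before s := (¬s) ∧ (¬u): ((¬z) → z) ∧ (((¬((¬s) ∧ (¬u))) → ((¬s) ∧ (¬u))) ↔ (¬z))
Before havoc seen: ((¬z) → z) ∧ (((¬((¬s) ∧ (¬u))) → ((¬s) ∧ (¬u))) ↔ (¬z))
Answer: WP = ((¬z) → z) ∧ (((¬((¬s) ∧ (¬u))) → ((¬s) ∧ (¬u))) ↔ (¬z))


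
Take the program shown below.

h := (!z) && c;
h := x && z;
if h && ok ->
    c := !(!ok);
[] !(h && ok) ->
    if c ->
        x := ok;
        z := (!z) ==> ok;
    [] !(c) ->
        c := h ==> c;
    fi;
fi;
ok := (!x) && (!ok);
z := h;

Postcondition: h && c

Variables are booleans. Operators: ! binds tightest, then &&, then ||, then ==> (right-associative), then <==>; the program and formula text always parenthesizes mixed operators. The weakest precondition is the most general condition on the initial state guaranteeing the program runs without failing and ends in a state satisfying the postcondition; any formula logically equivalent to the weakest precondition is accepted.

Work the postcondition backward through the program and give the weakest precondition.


Working backward. After the program, h && c must hold.
Before z := h: h && c
Before ok := (!x) && (!ok): h && c
Then branch requires h && ok; else branch requires (c ==> (h && c)) && ((!c) ==> (h && (h ==> c))).
Before the if: (!(h && ok)) ==> ((c ==> (h && c)) && ((!c) ==> (h && (h ==> c))))
Before h := x && z: (!(x && z && ok)) ==> ((c ==> (x && z && c)) && ((!c) ==> (x && z && ((x && z) ==> c))))
Before h := (!z) && c: (!(x && z && ok)) ==> ((c ==> (x && z && c)) && ((!c) ==> (x && z && ((x && z) ==> c))))
Answer: WP = (!(x && z && ok)) ==> ((c ==> (x && z && c)) && ((!c) ==> (x && z && ((x && z) ==> c))))


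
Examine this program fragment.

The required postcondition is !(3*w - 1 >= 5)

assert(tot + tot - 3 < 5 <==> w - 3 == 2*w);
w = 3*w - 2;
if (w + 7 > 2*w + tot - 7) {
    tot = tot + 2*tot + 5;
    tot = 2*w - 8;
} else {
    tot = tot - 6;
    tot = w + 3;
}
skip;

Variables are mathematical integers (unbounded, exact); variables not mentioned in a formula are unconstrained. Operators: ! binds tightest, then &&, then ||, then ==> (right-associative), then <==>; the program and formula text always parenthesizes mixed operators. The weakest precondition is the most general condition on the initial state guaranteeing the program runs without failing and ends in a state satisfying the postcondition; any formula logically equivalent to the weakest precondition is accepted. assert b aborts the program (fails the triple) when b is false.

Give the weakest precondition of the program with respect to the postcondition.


Working backward. After the program, the postcondition !(3*w - 1 >= 5) must hold; in canonical form it is !(3*w >= 6).
Before skip: !(3*w >= 6)
Then branch requires !(3*w >= 6); else branch requires !(3*w >= 6).
Before the if: (tot + w < 14 ==> (!(3*w >= 6))) && ((!(tot + w < 14)) ==> (!(3*w >= 6)))
Before w := 3*w - 2: (tot + 3*w < 16 ==> (!(9*w >= 12))) && ((!(tot + 3*w < 16)) ==> (!(9*w >= 12)))
Before assert tot + tot - 3 < 5 <==> w - 3 == 2*w: (2*tot < 8 <==> w == -3) && (tot + 3*w < 16 ==> (!(9*w >= 12))) && ((!(tot + 3*w < 16)) ==> (!(9*w >= 12)))
Answer: WP = (2*tot < 8 <==> w == -3) && (tot + 3*w < 16 ==> (!(9*w >= 12))) && ((!(tot + 3*w < 16)) ==> (!(9*w >= 12)))


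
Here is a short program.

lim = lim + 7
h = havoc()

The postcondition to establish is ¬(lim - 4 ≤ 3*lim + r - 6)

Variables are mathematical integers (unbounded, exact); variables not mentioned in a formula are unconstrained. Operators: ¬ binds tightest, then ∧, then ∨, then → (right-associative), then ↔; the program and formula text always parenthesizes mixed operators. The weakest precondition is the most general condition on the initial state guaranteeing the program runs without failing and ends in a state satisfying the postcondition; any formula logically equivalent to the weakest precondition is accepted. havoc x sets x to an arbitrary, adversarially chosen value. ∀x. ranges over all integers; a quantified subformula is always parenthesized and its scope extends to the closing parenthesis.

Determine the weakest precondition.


Working backward. After the program, the postcondition ¬(lim - 4 ≤ 3*lim + r - 6) must hold; in canonical form it is ¬(2*lim + r ≥ 2).
Before havoc h: ¬(2*lim + r ≥ 2)
Before lim := lim + 7: ¬(2*lim + r ≥ -12)
Answer: WP = ¬(2*lim + r ≥ -12)


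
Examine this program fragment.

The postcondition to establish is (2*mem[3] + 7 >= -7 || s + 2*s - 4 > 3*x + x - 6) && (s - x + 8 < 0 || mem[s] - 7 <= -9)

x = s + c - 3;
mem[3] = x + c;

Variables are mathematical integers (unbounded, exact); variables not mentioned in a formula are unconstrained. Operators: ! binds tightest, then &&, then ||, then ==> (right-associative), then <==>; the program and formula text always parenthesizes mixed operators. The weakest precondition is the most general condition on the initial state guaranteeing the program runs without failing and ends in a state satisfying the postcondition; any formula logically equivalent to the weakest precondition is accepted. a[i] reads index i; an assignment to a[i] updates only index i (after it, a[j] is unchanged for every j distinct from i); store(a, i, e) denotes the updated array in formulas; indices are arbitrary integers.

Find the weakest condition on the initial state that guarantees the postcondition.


Working backward. After the program, the postcondition (2*mem[3] + 7 >= -7 || s + 2*s - 4 > 3*x + x - 6) && (s - x + 8 < 0 || mem[s] - 7 <= -9) must hold; in canonical form it is (2*mem[3] >= -14 || 3*s > 4*x - 2) && (s < x - 8 || mem[s] <= -2).
Before mem[3] := x + c: (2*c + 2*x >= -14 || 3*s > 4*x - 2) && (s < x - 8 || store(mem, 3, c + x)[s] <= -2)
Before x := s + c - 3: (4*c + 2*s >= -8 || 4*c + s < 14) && (c > 11 || store(mem, 3, 2*c + s - 3)[s] <= -2)
Answer: WP = (4*c + 2*s >= -8 || 4*c + s < 14) && (c > 11 || store(mem, 3, 2*c + s - 3)[s] <= -2)


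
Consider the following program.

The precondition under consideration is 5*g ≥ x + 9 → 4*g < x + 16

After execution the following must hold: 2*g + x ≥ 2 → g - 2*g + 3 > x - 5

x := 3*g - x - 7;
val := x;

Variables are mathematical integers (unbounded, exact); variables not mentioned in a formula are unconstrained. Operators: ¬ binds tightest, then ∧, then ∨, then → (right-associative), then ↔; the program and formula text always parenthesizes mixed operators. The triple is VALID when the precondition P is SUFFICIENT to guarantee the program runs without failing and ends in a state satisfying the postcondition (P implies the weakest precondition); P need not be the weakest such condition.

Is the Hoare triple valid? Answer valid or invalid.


Working backward. After the program, the postcondition 2*g + x ≥ 2 → g - 2*g + 3 > x - 5 must hold; in canonical form it is 2*g + x ≥ 2 → g + x < 8.
Before val := x: 2*g + x ≥ 2 → g + x < 8
Before x := 3*g - x - 7: 5*g ≥ x + 9 → 4*g < x + 15
The weakest precondition is 5*g ≥ x + 9 → 4*g < x + 15.
Check whether 5*g ≥ x + 9 → 4*g < x + 16 implies it.
Countermodel: at the initial state g = 0, x = -15, the precondition holds but the weakest precondition fails.
Answer: invalid


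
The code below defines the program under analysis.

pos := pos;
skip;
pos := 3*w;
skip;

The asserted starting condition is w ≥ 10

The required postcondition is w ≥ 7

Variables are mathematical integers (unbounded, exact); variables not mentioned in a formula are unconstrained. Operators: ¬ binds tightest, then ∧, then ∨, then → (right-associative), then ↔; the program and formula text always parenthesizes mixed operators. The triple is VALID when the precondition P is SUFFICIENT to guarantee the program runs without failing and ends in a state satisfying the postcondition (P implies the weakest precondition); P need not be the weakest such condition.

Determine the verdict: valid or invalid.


Working backward. After the program, w ≥ 7 must hold.
Before skip: w ≥ 7
Before pos := 3*w: w ≥ 7
Before skip: w ≥ 7
Before pos := pos: w ≥ 7
The weakest precondition is w ≥ 7.
Check whether w ≥ 10 implies it.
Every state satisfying the precondition satisfies the weakest precondition: the implication holds.
Answer: valid


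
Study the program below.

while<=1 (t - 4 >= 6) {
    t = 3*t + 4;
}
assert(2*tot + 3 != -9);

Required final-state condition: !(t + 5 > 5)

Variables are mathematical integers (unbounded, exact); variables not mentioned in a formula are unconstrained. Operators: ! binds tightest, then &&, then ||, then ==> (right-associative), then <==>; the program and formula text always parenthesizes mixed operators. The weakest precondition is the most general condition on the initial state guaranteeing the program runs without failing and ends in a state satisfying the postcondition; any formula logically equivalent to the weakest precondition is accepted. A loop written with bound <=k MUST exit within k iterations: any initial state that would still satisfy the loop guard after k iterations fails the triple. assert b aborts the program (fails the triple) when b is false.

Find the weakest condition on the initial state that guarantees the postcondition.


Working backward. After the program, the postcondition !(t + 5 > 5) must hold; in canonical form it is !(t > 0).
Before assert 2*tot + 3 != -9: 2*tot != -12 && (!(t > 0))
Before the loop (bound <=1), unroll the exhaustion recursion (WP_0 = exit-now case; WP_j = one more guarded iteration, up to j = 1):
  WP_0: (!(t >= 10)) && 2*tot != -12 && (!(t > 0))
  WP_1: (t >= 10 ==> ((!(3*t >= 6)) && 2*tot != -12 && (!(3*t > -4)))) && ((!(t >= 10)) ==> (2*tot != -12 && (!(t > 0))))
So before the loop: (t >= 10 ==> ((!(3*t >= 6)) && 2*tot != -12 && (!(3*t > -4)))) && ((!(t >= 10)) ==> (2*tot != -12 && (!(t > 0))))
Answer: WP = (t >= 10 ==> ((!(3*t >= 6)) && 2*tot != -12 && (!(3*t > -4)))) && ((!(t >= 10)) ==> (2*tot != -12 && (!(t > 0))))


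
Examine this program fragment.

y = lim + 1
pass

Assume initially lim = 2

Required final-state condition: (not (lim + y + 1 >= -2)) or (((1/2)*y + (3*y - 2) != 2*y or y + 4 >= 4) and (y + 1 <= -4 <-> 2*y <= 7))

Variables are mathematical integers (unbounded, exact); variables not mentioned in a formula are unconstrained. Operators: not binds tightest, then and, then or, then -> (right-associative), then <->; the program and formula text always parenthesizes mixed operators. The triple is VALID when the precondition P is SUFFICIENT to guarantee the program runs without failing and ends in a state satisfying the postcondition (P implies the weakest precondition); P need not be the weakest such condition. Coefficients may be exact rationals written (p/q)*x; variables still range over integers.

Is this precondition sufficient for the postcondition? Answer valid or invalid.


Working backward. After the program, the postcondition (not (lim + y + 1 >= -2)) or (((1/2)*y + (3*y - 2) != 2*y or y + 4 >= 4) and (y + 1 <= -4 <-> 2*y <= 7)) must hold; in canonical form it is (not (lim + y >= -3)) or (((3/2)*y != 2 or y >= 0) and (y <= -5 <-> 2*y <= 7)).
Before skip: (not (lim + y >= -3)) or (((3/2)*y != 2 or y >= 0) and (y <= -5 <-> 2*y <= 7))
Before y := lim + 1: (not (2*lim >= -4)) or (((3/2)*lim != 1/2 or lim >= -1) and (lim <= -6 <-> 2*lim <= 5))
The weakest precondition is (not (2*lim >= -4)) or (((3/2)*lim != 1/2 or lim >= -1) and (lim <= -6 <-> 2*lim <= 5)).
Check whether lim = 2 implies it.
Countermodel: at the initial state lim = 2, the precondition holds but the weakest precondition fails.
Answer: invalid


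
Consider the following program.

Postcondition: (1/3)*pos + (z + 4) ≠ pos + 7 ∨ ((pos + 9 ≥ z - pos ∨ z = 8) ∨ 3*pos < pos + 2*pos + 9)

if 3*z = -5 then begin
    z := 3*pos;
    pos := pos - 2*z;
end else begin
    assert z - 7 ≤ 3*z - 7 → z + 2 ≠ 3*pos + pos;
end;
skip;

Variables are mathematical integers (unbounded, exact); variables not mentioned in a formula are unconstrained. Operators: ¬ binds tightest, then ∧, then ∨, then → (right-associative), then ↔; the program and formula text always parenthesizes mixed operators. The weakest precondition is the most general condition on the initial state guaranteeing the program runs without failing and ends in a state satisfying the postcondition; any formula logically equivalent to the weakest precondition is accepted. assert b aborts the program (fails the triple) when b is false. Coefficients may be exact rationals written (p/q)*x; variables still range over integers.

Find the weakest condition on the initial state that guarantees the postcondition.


Working backward. After the program, the postcondition (1/3)*pos + (z + 4) ≠ pos + 7 ∨ ((pos + 9 ≥ z - pos ∨ z = 8) ∨ 3*pos < pos + 2*pos + 9) must hold; in canonical form it is true.
Before skip: true
Then branch requires true; else branch requires 2*z ≥ 0 → z ≠ 4*pos - 2.
Before the if: (¬(3*z = -5)) → (2*z ≥ 0 → z ≠ 4*pos - 2)
Answer: WP = (¬(3*z = -5)) → (2*z ≥ 0 → z ≠ 4*pos - 2)


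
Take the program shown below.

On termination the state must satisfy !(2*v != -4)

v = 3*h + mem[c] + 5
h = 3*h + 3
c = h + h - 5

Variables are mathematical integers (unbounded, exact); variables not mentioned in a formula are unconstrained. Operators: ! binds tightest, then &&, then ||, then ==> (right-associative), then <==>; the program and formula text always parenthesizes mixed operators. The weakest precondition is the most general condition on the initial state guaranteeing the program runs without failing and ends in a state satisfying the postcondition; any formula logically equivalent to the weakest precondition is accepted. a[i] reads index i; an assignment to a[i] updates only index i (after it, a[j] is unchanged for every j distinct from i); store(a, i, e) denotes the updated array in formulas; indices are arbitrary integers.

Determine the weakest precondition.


Working backward. After the program, !(2*v != -4) must hold.
Before c := h + h - 5: !(2*v != -4)
Before h := 3*h + 3: !(2*v != -4)
Before v := 3*h + mem[c] + 5: !(2*mem[c] + 6*h != -14)
Answer: WP = !(2*mem[c] + 6*h != -14)


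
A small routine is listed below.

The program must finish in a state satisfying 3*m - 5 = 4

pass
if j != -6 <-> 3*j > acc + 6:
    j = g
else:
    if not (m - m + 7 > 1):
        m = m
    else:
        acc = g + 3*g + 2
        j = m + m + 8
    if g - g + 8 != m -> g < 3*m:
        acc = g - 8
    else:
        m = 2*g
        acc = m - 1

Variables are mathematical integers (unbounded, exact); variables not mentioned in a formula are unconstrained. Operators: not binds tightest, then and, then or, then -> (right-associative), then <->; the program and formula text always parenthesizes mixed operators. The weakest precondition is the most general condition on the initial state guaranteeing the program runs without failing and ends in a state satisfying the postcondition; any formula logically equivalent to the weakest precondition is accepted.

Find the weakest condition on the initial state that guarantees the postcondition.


Working backward. After the program, the postcondition 3*m - 5 = 4 must hold; in canonical form it is 3*m = 9.
Then branch requires 3*m = 9; else branch requires ((m != 8 -> g < 3*m) -> 3*m = 9) and ((not (m != 8 -> g < 3*m)) -> 6*g = 9).
Before the if: ((j != -6 <-> 3*j > acc + 6) -> 3*m = 9) and ((not (j != -6 <-> 3*j > acc + 6)) -> (((m != 8 -> g < 3*m) -> 3*m = 9) and ((not (m != 8 -> g < 3*m)) -> 6*g = 9)))
Before skip: ((j != -6 <-> 3*j > acc + 6) -> 3*m = 9) and ((not (j != -6 <-> 3*j > acc + 6)) -> (((m != 8 -> g < 3*m) -> 3*m = 9) and ((not (m != 8 -> g < 3*m)) -> 6*g = 9)))
Answer: WP = ((j != -6 <-> 3*j > acc + 6) -> 3*m = 9) and ((not (j != -6 <-> 3*j > acc + 6)) -> (((m != 8 -> g < 3*m) -> 3*m = 9) and ((not (m != 8 -> g < 3*m)) -> 6*g = 9)))


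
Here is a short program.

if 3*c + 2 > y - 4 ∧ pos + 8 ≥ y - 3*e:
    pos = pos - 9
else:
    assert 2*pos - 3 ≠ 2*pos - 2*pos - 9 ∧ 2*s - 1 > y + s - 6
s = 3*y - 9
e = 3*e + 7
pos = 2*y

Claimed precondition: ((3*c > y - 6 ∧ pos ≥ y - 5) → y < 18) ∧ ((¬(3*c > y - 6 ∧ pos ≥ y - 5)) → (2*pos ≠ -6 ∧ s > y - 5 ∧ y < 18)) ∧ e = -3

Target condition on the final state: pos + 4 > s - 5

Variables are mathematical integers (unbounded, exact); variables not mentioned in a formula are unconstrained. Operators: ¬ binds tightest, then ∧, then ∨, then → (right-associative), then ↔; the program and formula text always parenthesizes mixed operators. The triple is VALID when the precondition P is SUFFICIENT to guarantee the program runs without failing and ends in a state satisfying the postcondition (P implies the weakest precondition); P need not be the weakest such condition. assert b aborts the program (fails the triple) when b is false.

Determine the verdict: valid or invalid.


Working backward. After the program, the postcondition pos + 4 > s - 5 must hold; in canonical form it is pos > s - 9.
Before pos := 2*y: 2*y > s - 9
Before e := 3*e + 7: 2*y > s - 9
Before s := 3*y - 9: y < 18
Then branch requires y < 18; else branch requires 2*pos ≠ -6 ∧ s > y - 5 ∧ y < 18.
Before the if: ((3*c > y - 6 ∧ 3*e + pos ≥ y - 8) → y < 18) ∧ ((¬(3*c > y - 6 ∧ 3*e + pos ≥ y - 8)) → (2*pos ≠ -6 ∧ s > y - 5 ∧ y < 18))
The weakest precondition is ((3*c > y - 6 ∧ 3*e + pos ≥ y - 8) → y < 18) ∧ ((¬(3*c > y - 6 ∧ 3*e + pos ≥ y - 8)) → (2*pos ≠ -6 ∧ s > y - 5 ∧ y < 18)).
Check whether ((3*c > y - 6 ∧ pos ≥ y - 5) → y < 18) ∧ ((¬(3*c > y - 6 ∧ pos ≥ y - 5)) → (2*pos ≠ -6 ∧ s > y - 5 ∧ y < 18)) ∧ e = -3 implies it.
Countermodel: at the initial state c = 0, e = -3, pos = -3, s = -4, y = 0, the precondition holds but the weakest precondition fails.
Answer: invalid


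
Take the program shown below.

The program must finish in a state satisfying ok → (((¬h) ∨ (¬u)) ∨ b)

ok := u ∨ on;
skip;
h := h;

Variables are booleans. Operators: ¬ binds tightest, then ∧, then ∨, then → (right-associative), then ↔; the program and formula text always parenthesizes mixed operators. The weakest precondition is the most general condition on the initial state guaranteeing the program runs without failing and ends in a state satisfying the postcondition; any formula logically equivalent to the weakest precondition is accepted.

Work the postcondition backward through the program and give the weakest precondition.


Working backward. After the program, the postcondition ok → (((¬h) ∨ (¬u)) ∨ b) must hold; in canonical form it is ok → ((¬h) ∨ (¬u) ∨ b).
Before h := h: ok → ((¬h) ∨ (¬u) ∨ b)
Before skip: ok → ((¬h) ∨ (¬u) ∨ b)
Before ok := u ∨ on: (u ∨ on) → ((¬h) ∨ (¬u) ∨ b)
Answer: WP = (u ∨ on) → ((¬h) ∨ (¬u) ∨ b)


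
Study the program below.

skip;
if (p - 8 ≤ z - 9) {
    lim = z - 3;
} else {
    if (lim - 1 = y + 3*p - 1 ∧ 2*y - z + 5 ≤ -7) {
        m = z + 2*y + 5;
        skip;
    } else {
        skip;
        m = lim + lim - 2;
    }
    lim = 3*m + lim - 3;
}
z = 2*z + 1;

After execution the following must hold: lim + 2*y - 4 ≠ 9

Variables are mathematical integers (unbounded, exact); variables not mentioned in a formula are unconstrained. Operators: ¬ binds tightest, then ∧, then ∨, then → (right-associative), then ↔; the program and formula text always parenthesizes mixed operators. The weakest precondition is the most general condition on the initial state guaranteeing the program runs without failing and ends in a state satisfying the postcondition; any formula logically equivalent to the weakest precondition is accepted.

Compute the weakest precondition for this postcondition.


Working backward. After the program, the postcondition lim + 2*y - 4 ≠ 9 must hold; in canonical form it is lim + 2*y ≠ 13.
Before z := 2*z + 1: lim + 2*y ≠ 13
Then branch requires 2*y + z ≠ 16; else branch requires ((lim = 3*p + y ∧ 2*y ≤ z - 12) → lim + 8*y + 3*z ≠ 1) ∧ ((¬(lim = 3*p + y ∧ 2*y ≤ z - 12)) → 7*lim + 2*y ≠ 22).
Before the if: (p ≤ z - 1 → 2*y + z ≠ 16) ∧ ((¬(p ≤ z - 1)) → (((lim = 3*p + y ∧ 2*y ≤ z - 12) → lim + 8*y + 3*z ≠ 1) ∧ ((¬(lim = 3*p + y ∧ 2*y ≤ z - 12)) → 7*lim + 2*y ≠ 22)))
Before skip: (p ≤ z - 1 → 2*y + z ≠ 16) ∧ ((¬(p ≤ z - 1)) → (((lim = 3*p + y ∧ 2*y ≤ z - 12) → lim + 8*y + 3*z ≠ 1) ∧ ((¬(lim = 3*p + y ∧ 2*y ≤ z - 12)) → 7*lim + 2*y ≠ 22)))
Answer: WP = (p ≤ z - 1 → 2*y + z ≠ 16) ∧ ((¬(p ≤ z - 1)) → (((lim = 3*p + y ∧ 2*y ≤ z - 12) → lim + 8*y + 3*z ≠ 1) ∧ ((¬(lim = 3*p + y ∧ 2*y ≤ z - 12)) → 7*lim + 2*y ≠ 22)))


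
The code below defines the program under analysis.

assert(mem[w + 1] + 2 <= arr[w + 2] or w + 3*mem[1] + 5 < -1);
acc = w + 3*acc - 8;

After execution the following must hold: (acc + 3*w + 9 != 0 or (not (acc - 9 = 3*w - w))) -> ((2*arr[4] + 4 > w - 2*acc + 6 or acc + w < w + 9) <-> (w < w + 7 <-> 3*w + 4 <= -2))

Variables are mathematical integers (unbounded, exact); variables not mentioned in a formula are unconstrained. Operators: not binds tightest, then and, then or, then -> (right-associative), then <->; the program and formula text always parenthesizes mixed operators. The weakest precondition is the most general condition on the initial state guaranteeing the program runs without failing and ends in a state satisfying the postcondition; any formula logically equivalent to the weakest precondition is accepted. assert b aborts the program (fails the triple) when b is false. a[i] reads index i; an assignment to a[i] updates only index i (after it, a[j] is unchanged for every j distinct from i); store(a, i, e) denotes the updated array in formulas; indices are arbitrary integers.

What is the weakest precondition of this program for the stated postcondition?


Working backward. After the program, the postcondition (acc + 3*w + 9 != 0 or (not (acc - 9 = 3*w - w))) -> ((2*arr[4] + 4 > w - 2*acc + 6 or acc + w < w + 9) <-> (w < w + 7 <-> 3*w + 4 <= -2)) must hold; in canonical form it is (acc + 3*w != -9 or (not (acc = 2*w + 9))) -> ((2*arr[4] + 2*acc > w + 2 or acc < 9) <-> 3*w <= -6).
Before acc := w + 3*acc - 8: (3*acc + 4*w != -1 or (not (3*acc = w + 17))) -> ((2*arr[4] + 6*acc + w > 18 or 3*acc + w < 17) <-> 3*w <= -6)
Before assert mem[w + 1] + 2 <= arr[w + 2] or w + 3*mem[1] + 5 < -1: (mem[w + 1] <= arr[w + 2] - 2 or 3*mem[1] + w < -6) and ((3*acc + 4*w != -1 or (not (3*acc = w + 17))) -> ((2*arr[4] + 6*acc + w > 18 or 3*acc + w < 17) <-> 3*w <= -6))
Answer: WP = (mem[w + 1] <= arr[w + 2] - 2 or 3*mem[1] + w < -6) and ((3*acc + 4*w != -1 or (not (3*acc = w + 17))) -> ((2*arr[4] + 6*acc + w > 18 or 3*acc + w < 17) <-> 3*w <= -6))


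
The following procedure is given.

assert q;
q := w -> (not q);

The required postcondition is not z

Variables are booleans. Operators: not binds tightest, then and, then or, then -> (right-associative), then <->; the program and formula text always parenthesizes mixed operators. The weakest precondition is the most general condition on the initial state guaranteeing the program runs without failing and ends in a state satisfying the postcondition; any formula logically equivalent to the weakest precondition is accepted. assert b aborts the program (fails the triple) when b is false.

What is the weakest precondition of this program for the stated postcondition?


Working backward. After the program, not z must hold.
Before q := w -> (not q): not z
Before assert q: q and (not z)
Answer: WP = q and (not z)


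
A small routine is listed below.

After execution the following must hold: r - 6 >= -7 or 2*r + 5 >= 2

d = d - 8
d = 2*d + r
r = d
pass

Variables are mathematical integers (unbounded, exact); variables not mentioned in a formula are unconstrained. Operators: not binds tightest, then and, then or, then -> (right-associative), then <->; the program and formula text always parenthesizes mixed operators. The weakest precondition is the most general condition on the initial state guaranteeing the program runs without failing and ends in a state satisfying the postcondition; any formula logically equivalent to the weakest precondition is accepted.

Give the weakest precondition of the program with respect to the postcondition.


Working backward. After the program, the postcondition r - 6 >= -7 or 2*r + 5 >= 2 must hold; in canonical form it is r >= -1 or 2*r >= -3.
Before skip: r >= -1 or 2*r >= -3
Before r := d: d >= -1 or 2*d >= -3
Before d := 2*d + r: 2*d + r >= -1 or 4*d + 2*r >= -3
Before d := d - 8: 2*d + r >= 15 or 4*d + 2*r >= 29
Answer: WP = 2*d + r >= 15 or 4*d + 2*r >= 29


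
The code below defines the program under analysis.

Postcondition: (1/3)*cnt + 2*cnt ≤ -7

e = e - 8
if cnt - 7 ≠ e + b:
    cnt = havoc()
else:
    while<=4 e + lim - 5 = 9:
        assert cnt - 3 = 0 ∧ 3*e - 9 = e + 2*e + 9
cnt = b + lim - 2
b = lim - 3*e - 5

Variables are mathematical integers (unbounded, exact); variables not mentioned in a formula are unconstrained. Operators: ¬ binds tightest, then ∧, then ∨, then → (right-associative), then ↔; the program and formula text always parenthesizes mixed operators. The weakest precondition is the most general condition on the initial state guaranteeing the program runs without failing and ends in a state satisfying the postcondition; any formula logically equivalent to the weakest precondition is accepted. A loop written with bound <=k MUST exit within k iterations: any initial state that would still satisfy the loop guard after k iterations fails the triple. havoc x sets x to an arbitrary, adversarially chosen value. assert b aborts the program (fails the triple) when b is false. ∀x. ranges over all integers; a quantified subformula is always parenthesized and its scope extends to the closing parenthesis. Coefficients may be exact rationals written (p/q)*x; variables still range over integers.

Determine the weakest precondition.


Working backward. After the program, the postcondition (1/3)*cnt + 2*cnt ≤ -7 must hold; in canonical form it is (7/3)*cnt ≤ -7.
Before b := lim - 3*e - 5: (7/3)*cnt ≤ -7
Before cnt := b + lim - 2: (7/3)*b + (7/3)*lim ≤ -7/3
Then branch requires (7/3)*b + (7/3)*lim ≤ -7/3; else branch requires (¬(e + lim = 14)) ∧ ((¬(e + lim = 14)) → (7/3)*b + (7/3)*lim ≤ -7/3).
Before the if: (cnt ≠ b + e + 7 → (7/3)*b + (7/3)*lim ≤ -7/3) ∧ ((¬(cnt ≠ b + e + 7)) → ((¬(e + lim = 14)) ∧ ((¬(e + lim = 14)) → (7/3)*b + (7/3)*lim ≤ -7/3)))
Before e := e - 8: (cnt ≠ b + e - 1 → (7/3)*b + (7/3)*lim ≤ -7/3) ∧ ((¬(cnt ≠ b + e - 1)) → ((¬(e + lim = 22)) ∧ ((¬(e + lim = 22)) → (7/3)*b + (7/3)*lim ≤ -7/3)))
Answer: WP = (cnt ≠ b + e - 1 → (7/3)*b + (7/3)*lim ≤ -7/3) ∧ ((¬(cnt ≠ b + e - 1)) → ((¬(e + lim = 22)) ∧ ((¬(e + lim = 22)) → (7/3)*b + (7/3)*lim ≤ -7/3)))


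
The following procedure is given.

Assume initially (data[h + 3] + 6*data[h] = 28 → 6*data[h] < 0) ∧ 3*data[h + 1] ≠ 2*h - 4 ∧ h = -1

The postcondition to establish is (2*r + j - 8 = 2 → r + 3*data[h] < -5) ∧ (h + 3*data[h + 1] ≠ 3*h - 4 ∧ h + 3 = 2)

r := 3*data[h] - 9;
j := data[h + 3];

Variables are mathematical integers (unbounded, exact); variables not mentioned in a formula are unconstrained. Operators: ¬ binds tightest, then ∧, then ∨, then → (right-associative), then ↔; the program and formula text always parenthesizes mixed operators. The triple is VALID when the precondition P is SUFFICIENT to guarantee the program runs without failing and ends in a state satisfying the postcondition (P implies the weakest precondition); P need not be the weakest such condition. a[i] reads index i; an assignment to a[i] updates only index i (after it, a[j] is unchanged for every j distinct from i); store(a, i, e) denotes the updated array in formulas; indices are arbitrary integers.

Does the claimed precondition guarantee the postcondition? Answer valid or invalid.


Working backward. After the program, the postcondition (2*r + j - 8 = 2 → r + 3*data[h] < -5) ∧ (h + 3*data[h + 1] ≠ 3*h - 4 ∧ h + 3 = 2) must hold; in canonical form it is (j + 2*r = 10 → 3*data[h] + r < -5) ∧ 3*data[h + 1] ≠ 2*h - 4 ∧ h = -1.
Before j := data[h + 3]: (data[h + 3] + 2*r = 10 → 3*data[h] + r < -5) ∧ 3*data[h + 1] ≠ 2*h - 4 ∧ h = -1
Before r := 3*data[h] - 9: (data[h + 3] + 6*data[h] = 28 → 6*data[h] < 4) ∧ 3*data[h + 1] ≠ 2*h - 4 ∧ h = -1
The weakest precondition is (data[h + 3] + 6*data[h] = 28 → 6*data[h] < 4) ∧ 3*data[h + 1] ≠ 2*h - 4 ∧ h = -1.
Check whether (data[h + 3] + 6*data[h] = 28 → 6*data[h] < 0) ∧ 3*data[h + 1] ≠ 2*h - 4 ∧ h = -1 implies it.
Every state satisfying the precondition satisfies the weakest precondition: the implication holds.
Answer: valid


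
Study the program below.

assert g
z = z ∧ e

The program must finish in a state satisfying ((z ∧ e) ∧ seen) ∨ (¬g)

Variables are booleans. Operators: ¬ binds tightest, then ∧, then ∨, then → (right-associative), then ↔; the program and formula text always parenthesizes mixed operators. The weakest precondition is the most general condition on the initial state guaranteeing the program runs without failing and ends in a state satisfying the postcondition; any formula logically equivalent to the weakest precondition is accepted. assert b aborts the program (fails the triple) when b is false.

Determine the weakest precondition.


Working backward. After the program, the postcondition ((z ∧ e) ∧ seen) ∨ (¬g) must hold; in canonical form it is (z ∧ e ∧ seen) ∨ (¬g).
Before z := z ∧ e: (z ∧ e ∧ seen) ∨ (¬g)
Before assert g: g ∧ ((z ∧ e ∧ seen) ∨ (¬g))
Answer: WP = g ∧ ((z ∧ e ∧ seen) ∨ (¬g))


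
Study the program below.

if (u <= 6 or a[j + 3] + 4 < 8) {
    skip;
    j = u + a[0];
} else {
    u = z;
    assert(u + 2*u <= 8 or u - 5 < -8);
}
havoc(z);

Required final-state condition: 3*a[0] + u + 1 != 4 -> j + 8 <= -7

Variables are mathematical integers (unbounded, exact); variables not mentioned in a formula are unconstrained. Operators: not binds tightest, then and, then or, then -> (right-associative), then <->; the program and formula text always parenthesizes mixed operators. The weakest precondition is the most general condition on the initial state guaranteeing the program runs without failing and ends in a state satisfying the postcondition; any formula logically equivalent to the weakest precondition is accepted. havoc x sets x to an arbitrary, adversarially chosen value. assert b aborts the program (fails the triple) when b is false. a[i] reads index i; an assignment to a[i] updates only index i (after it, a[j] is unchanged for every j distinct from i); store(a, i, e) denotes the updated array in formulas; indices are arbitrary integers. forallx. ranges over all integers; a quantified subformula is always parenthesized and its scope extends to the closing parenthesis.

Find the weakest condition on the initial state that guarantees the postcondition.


Working backward. After the program, the postcondition 3*a[0] + u + 1 != 4 -> j + 8 <= -7 must hold; in canonical form it is 3*a[0] + u != 3 -> j <= -15.
Before havoc z: 3*a[0] + u != 3 -> j <= -15
Then branch requires 3*a[0] + u != 3 -> a[0] + u <= -15; else branch requires (3*z <= 8 or z < -3) and (3*a[0] + z != 3 -> j <= -15).
Before the if: ((u <= 6 or a[j + 3] < 4) -> (3*a[0] + u != 3 -> a[0] + u <= -15)) and ((not (u <= 6 or a[j + 3] < 4)) -> ((3*z <= 8 or z < -3) and (3*a[0] + z != 3 -> j <= -15)))
Answer: WP = ((u <= 6 or a[j + 3] < 4) -> (3*a[0] + u != 3 -> a[0] + u <= -15)) and ((not (u <= 6 or a[j + 3] < 4)) -> ((3*z <= 8 or z < -3) and (3*a[0] + z != 3 -> j <= -15)))


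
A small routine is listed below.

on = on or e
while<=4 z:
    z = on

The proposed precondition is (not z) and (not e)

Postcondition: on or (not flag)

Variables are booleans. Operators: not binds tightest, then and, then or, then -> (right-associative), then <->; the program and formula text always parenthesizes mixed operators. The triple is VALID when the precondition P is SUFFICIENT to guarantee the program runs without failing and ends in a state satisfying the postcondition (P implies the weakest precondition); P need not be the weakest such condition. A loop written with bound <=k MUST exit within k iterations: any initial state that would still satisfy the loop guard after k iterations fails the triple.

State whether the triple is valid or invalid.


Working backward. After the program, on or (not flag) must hold.
Before the loop (bound <=4), unroll the exhaustion recursion (WP_0 = exit-now case; WP_j = one more guarded iteration, up to j = 4):
  WP_0: (not z) and (on or (not flag))
  WP_1: (z -> ((not on) and (on or (not flag)))) and ((not z) -> (on or (not flag)))
  WP_2: (z -> ((on -> ((not on) and (on or (not flag)))) and ((not on) -> (on or (not flag))))) and ((not z) -> (on or (not flag)))
  WP_3: (z -> ((on -> ((on -> ((not on) and (on or (not flag)))) and ((not on) -> (on or (not flag))))) and ((not on) -> (on or (not flag))))) and ((not z) -> (on or (not flag)))
  WP_4: (z -> ((on -> ((on -> ((on -> ((not on) and (on or (not flag)))) and ((not on) -> (on or (not flag))))) and ((not on) -> (on or (not flag))))) and ((not on) -> (on or (not flag))))) and ((not z) -> (on or (not flag)))
So before the loop: (z -> ((on -> ((on -> ((on -> ((not on) and (on or (not flag)))) and ((not on) -> (on or (not flag))))) and ((not on) -> (on or (not flag))))) and ((not on) -> (on or (not flag))))) and ((not z) -> (on or (not flag)))
Before on := on or e: (z -> (((on or e) -> (((on or e) -> (((on or e) -> ((not (on or e)) and (on or e or (not flag)))) and ((not (on or e)) -> (on or e or (not flag))))) and ((not (on or e)) -> (on or e or (not flag))))) and ((not (on or e)) -> (on or e or (not flag))))) and ((not z) -> (on or e or (not flag)))
The weakest precondition is (z -> (((on or e) -> (((on or e) -> (((on or e) -> ((not (on or e)) and (on or e or (not flag)))) and ((not (on or e)) -> (on or e or (not flag))))) and ((not (on or e)) -> (on or e or (not flag))))) and ((not (on or e)) -> (on or e or (not flag))))) and ((not z) -> (on or e or (not flag))).
Check whether (not z) and (not e) implies it.
Countermodel: at the initial state e = false, flag = true, on = false, z = false, the precondition holds but the weakest precondition fails.
Answer: invalid


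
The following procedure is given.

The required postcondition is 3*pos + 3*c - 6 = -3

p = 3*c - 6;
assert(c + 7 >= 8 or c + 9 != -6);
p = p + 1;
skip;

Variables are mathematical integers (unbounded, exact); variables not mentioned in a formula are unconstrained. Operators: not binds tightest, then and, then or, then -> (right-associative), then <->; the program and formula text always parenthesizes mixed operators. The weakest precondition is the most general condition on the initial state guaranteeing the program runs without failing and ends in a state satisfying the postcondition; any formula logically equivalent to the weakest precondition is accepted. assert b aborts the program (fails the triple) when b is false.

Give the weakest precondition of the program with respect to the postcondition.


Working backward. After the program, the postcondition 3*pos + 3*c - 6 = -3 must hold; in canonical form it is 3*c + 3*pos = 3.
Before skip: 3*c + 3*pos = 3
Before p := p + 1: 3*c + 3*pos = 3
Before assert c + 7 >= 8 or c + 9 != -6: (c >= 1 or c != -15) and 3*c + 3*pos = 3
Before p := 3*c - 6: (c >= 1 or c != -15) and 3*c + 3*pos = 3
Answer: WP = (c >= 1 or c != -15) and 3*c + 3*pos = 3
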